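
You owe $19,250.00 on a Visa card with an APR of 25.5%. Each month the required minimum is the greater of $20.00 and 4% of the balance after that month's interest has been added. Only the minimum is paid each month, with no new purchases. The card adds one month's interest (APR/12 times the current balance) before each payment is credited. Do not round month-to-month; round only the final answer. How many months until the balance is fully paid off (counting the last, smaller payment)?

Monthly rate r = 25.5%/12 = 2.125% = 0.02125.
While 4% of the post-interest balance exceeds $20.00, each month B ← (B·(1+r))·(1 − 0.04), i.e. B shrinks by the factor (1+r)·0.96 = 0.9804.
This holds for months 1–186. Entering month 187 the balance is $484.67; 4% of the post-interest balance is now below $20.00, so the flat $20.00 minimum applies from here.
From month 187 a fixed $20.00 at rate r clears $484.67 in 35 more payments. Total: 186 + 35 = 221 months.

221 months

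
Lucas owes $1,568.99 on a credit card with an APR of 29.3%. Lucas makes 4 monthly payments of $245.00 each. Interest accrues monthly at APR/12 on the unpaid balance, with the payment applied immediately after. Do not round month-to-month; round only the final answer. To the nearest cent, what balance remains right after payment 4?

$711.45

Monthly rate r = 29.3%/12 = 2.44167% = 0.0244167.
Each month: B ← B·(1+r) − $245.00.
Month 1: interest $38.31; balance after payment $1,362.30.
Month 2: interest $33.26; balance after payment $1,150.56.
Month 3: interest $28.09; balance after payment $933.66.
Month 4: interest $22.80; balance after payment $711.45.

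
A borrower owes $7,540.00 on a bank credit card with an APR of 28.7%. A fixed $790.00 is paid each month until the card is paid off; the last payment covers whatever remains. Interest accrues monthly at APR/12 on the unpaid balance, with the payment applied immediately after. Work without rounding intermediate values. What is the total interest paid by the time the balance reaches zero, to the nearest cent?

$1,121.29

Monthly rate r = 28.7%/12 = 2.39167% = 0.0239167.
Payoff takes n = ⌈−ln(1 − rB₀/P)/ln(1+r)⌉ = ⌈10.963⌉ = 11 payments; the last is $761.29.
Total paid = 10·$790.00 + $761.29 = $8,661.29.
Total interest = total paid − principal = $8,661.29 − $7,540.00 = $1,121.29.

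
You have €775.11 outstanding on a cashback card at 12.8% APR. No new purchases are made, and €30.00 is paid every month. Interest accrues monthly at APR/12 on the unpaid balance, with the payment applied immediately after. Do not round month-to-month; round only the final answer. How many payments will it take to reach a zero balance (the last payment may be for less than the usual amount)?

31 payments

Monthly rate r = 12.8%/12 = 1.06667% = 0.0106667.
Recurrence: B ← B·(1+r) − €30.00.
Month 1: interest €8.27; balance after payment €753.38.
Month 2: interest €8.04; balance after payment €731.41.
Closed form: n = −ln(1 − rB₀/P)/ln(1+r) = −ln(0.72441)/ln(1.01067) ≈ 30.386, so the balance reaches zero during payment 31.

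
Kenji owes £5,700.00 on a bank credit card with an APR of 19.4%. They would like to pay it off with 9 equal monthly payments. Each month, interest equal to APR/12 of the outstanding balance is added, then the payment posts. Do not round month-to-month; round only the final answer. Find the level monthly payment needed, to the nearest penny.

Monthly rate r = 19.4%/12 = 1.61667% = 0.0161667.
Level-payment amortization: P = B₀·r / (1 − (1+r)^(−n)) = 5700.00·0.0161667 / (1 − 1.01617^(−9)).
Denominator 1 − (1+r)^(−9) = 0.134403487.
P = 92.15 / 0.134403487 ≈ 685.62.

£685.62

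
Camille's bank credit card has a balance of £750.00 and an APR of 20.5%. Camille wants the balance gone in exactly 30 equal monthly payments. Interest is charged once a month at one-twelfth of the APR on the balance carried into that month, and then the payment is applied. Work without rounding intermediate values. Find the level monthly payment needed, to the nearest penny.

£32.16

Monthly rate r = 20.5%/12 = 1.70833% = 0.0170833.
Level-payment amortization: P = B₀·r / (1 − (1+r)^(−n)) = 750.00·0.0170833 / (1 − 1.01708^(−30)).
Denominator 1 − (1+r)^(−30) = 0.398405484.
P = 12.8125 / 0.398405484 ≈ 32.16.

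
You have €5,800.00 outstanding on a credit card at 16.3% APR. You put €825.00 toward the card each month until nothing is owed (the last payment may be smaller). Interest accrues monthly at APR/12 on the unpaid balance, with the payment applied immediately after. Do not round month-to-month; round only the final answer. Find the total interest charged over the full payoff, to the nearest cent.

€338.61

Monthly rate r = 16.3%/12 = 1.35833% = 0.0135833.
Payoff takes n = ⌈−ln(1 − rB₀/P)/ln(1+r)⌉ = ⌈7.439⌉ = 8 payments; the last is €363.61.
Total paid = 7·€825.00 + €363.61 = €6,138.61.
Total interest = total paid − principal = €6,138.61 − €5,800.00 = €338.61.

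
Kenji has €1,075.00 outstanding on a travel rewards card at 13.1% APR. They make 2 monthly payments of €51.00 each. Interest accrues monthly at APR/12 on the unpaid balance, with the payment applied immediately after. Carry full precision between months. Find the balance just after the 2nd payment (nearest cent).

€996.04

Monthly rate r = 13.1%/12 = 1.09167% = 0.0109167.
Each month: B ← B·(1+r) − €51.00.
Month 1: interest €11.74; balance after payment €1,035.74.
Month 2: interest €11.31; balance after payment €996.04.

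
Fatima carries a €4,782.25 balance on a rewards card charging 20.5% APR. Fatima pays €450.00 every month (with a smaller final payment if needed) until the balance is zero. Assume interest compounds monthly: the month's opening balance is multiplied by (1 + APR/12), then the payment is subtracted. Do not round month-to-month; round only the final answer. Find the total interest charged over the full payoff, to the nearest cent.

€540.52

Monthly rate r = 20.5%/12 = 1.70833% = 0.0170833.
Payoff takes n = ⌈−ln(1 − rB₀/P)/ln(1+r)⌉ = ⌈11.827⌉ = 12 payments; the last is €372.77.
Total paid = 11·€450.00 + €372.77 = €5,322.77.
Total interest = total paid − principal = €5,322.77 − €4,782.25 = €540.52.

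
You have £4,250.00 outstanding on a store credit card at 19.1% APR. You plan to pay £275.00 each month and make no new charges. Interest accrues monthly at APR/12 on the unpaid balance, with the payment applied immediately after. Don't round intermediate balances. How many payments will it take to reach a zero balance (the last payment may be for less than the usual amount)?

18 months

Monthly rate r = 19.1%/12 = 1.59167% = 0.0159167.
Recurrence: B ← B·(1+r) − £275.00.
Month 1: interest £67.65; balance after payment £4,042.65.
Month 2: interest £64.35; balance after payment £3,831.99.
Closed form: n = −ln(1 − rB₀/P)/ln(1+r) = −ln(0.75402)/ln(1.01592) ≈ 17.880, so the balance reaches zero during payment 18.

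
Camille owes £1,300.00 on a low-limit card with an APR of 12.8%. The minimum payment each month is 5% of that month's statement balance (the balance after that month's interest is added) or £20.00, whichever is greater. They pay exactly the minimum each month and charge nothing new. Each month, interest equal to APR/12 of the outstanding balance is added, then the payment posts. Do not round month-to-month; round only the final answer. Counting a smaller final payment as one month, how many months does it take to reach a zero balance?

Monthly rate r = 12.8%/12 = 1.06667% = 0.0106667.
While 5% of the post-interest balance exceeds £20.00, each month B ← (B·(1+r))·(1 − 0.05), i.e. B shrinks by the factor (1+r)·0.95 = 0.96013.
This holds for months 1–30. Entering month 31 the balance is £383.61; 5% of the post-interest balance is now below £20.00, so the flat £20.00 minimum applies from here.
From month 31 a fixed £20.00 at rate r clears £383.61 in 22 more payments. Total: 30 + 22 = 52 months.

52 months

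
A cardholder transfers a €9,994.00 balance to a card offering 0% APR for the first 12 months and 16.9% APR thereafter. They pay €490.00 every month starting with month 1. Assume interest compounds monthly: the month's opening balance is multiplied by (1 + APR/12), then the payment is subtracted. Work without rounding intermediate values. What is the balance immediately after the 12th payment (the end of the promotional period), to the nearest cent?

€4,114.00

Promo months 1–12 at r₀ = 0%/12 = 0; months 13+ at r₁ = 16.9%/12 = 0.0140833.
After month 12 (no interest yet): B = €9,994.00 − 12·€490.00 = €4,114.00.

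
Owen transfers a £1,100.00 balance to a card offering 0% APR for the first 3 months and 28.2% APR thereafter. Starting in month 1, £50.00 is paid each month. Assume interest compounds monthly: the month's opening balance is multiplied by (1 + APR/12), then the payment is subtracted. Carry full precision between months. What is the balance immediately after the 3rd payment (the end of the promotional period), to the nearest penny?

£950.00

Promo months 1–3 at r₀ = 0%/12 = 0; months 4+ at r₁ = 28.2%/12 = 0.0235.
After month 3 (no interest yet): B = £1,100.00 − 3·£50.00 = £950.00.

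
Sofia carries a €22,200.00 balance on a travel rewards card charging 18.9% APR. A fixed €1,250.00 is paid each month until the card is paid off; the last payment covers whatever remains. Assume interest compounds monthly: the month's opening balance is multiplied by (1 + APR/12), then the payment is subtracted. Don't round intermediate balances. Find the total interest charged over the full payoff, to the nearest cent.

Monthly rate r = 18.9%/12 = 1.575% = 0.01575.
Payoff takes n = ⌈−ln(1 − rB₀/P)/ln(1+r)⌉ = ⌈20.996⌉ = 21 payments; the last is €1,245.47.
Total paid = 20·€1,250.00 + €1,245.47 = €26,245.47.
Total interest = total paid − principal = €26,245.47 − €22,200.00 = €4,045.47.

€4,045.47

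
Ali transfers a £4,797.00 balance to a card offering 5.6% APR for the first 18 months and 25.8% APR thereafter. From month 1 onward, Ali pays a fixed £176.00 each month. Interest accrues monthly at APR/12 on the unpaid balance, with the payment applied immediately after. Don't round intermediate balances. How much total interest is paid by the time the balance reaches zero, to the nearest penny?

Promo months 1–18 at r₀ = 5.6%/12 = 0.00466667; months 19+ at r₁ = 25.8%/12 = 0.0215.
After month 18: iterate B ← B·(1+r₀) − £176.00 for 18 months → £1,919.49.
Then at r₁ with £176.00/mo: n₂ = −ln(1 − r₁·B/P)/ln(1+r₁) ≈ 12.56 → 13 more payments.
Total paid = 30·£176.00 + £99.24 = £5,379.24; interest = £5,379.24 − £4,797.00 = £582.24.

£582.24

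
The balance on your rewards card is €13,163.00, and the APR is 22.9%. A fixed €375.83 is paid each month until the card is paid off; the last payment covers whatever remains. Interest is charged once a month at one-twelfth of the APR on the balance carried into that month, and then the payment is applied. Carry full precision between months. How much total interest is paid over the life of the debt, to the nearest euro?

Monthly rate r = 22.9%/12 = 1.90833% = 0.0190833.
Payoff takes n = ⌈−ln(1 − rB₀/P)/ln(1+r)⌉ = ⌈58.388⌉ = 59 payments; the last is €146.65.
Total paid = 58·€375.83 + €146.65 = €21,944.79.
Total interest = total paid − principal = €21,944.79 − €13,163.00 = €8,781.79.

€8,782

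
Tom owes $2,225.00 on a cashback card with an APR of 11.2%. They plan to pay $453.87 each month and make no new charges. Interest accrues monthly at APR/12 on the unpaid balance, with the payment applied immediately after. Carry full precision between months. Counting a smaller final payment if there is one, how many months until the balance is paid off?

6 months

Monthly rate r = 11.2%/12 = 0.933333% = 0.00933333.
Recurrence: B ← B·(1+r) − $453.87.
Month 1: interest $20.77; balance after payment $1,791.90.
Month 2: interest $16.72; balance after payment $1,354.75.
Month 3: interest $12.64; balance after payment $913.53.
Month 4: interest $8.53; balance after payment $468.18.
Month 5: interest $4.37; balance after payment $18.68.
Month 6: interest $0.17; balance after payment $0.00.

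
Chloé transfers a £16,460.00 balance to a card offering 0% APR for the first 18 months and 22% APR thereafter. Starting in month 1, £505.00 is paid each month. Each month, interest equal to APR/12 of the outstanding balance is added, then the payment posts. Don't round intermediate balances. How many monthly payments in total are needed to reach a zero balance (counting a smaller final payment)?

Promo months 1–18 at r₀ = 0%/12 = 0; months 19+ at r₁ = 22%/12 = 0.0183333.
After month 18 (no interest yet): B = £16,460.00 − 18·£505.00 = £7,370.00.
Then at r₁ with £505.00/mo: n₂ = −ln(1 − r₁·B/P)/ln(1+r₁) ≈ 17.14 → 18 more payments.

36 months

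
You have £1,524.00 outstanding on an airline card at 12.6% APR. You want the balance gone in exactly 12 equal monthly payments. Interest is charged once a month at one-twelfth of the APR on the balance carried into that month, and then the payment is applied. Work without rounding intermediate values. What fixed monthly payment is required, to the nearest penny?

£135.83

Monthly rate r = 12.6%/12 = 1.05% = 0.0105.
Level-payment amortization: P = B₀·r / (1 − (1+r)^(−n)) = 1524.00·0.0105 / (1 − 1.0105^(−12)).
Denominator 1 − (1+r)^(−12) = 0.117805825.
P = 16.002 / 0.117805825 ≈ 135.83.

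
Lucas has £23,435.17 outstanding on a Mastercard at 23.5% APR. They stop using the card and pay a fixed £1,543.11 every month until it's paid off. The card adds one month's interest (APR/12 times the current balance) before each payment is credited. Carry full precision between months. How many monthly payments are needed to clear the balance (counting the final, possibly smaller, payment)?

Monthly rate r = 23.5%/12 = 1.95833% = 0.0195833.
Recurrence: B ← B·(1+r) − £1,543.11.
Month 1: interest £458.94; balance after payment £22,351.00.
Month 2: interest £437.71; balance after payment £21,245.60.
Closed form: n = −ln(1 − rB₀/P)/ln(1+r) = −ln(0.70259)/ln(1.01958) ≈ 18.201, so the balance reaches zero during payment 19.

19 months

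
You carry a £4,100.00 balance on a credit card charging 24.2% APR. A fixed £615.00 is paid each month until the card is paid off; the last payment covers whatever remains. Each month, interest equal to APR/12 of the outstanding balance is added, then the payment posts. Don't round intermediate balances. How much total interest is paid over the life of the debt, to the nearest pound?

Monthly rate r = 24.2%/12 = 2.01667% = 0.0201667.
Payoff takes n = ⌈−ln(1 − rB₀/P)/ln(1+r)⌉ = ⌈7.231⌉ = 8 payments; the last is £143.45.
Total paid = 7·£615.00 + £143.45 = £4,448.45.
Total interest = total paid − principal = £4,448.45 − £4,100.00 = £348.45.

£348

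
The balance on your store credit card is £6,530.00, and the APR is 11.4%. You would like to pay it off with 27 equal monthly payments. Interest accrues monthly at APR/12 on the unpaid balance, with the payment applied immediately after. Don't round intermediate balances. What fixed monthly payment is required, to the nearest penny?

Monthly rate r = 11.4%/12 = 0.95% = 0.0095.
Level-payment amortization: P = B₀·r / (1 − (1+r)^(−n)) = 6530.00·0.0095 / (1 − 1.0095^(−27)).
Denominator 1 − (1+r)^(−27) = 0.225307643.
P = 62.035 / 0.225307643 ≈ 275.33.

£275.33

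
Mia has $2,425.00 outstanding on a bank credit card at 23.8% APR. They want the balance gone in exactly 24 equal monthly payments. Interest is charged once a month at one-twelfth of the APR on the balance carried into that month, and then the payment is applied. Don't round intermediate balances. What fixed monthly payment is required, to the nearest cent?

Monthly rate r = 23.8%/12 = 1.98333% = 0.0198333.
Level-payment amortization: P = B₀·r / (1 − (1+r)^(−n)) = 2425.00·0.0198333 / (1 − 1.01983^(−24)).
Denominator 1 − (1+r)^(−24) = 0.375835402.
P = 48.0958 / 0.375835402 ≈ 127.97.

$127.97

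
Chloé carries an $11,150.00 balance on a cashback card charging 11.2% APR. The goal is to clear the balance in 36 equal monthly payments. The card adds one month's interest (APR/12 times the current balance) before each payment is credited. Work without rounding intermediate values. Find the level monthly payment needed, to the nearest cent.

$366.09

Monthly rate r = 11.2%/12 = 0.933333% = 0.00933333.
Level-payment amortization: P = B₀·r / (1 − (1+r)^(−n)) = 11150.00·0.00933333 / (1 − 1.00933^(−36)).
Denominator 1 − (1+r)^(−36) = 0.284262421.
P = 104.067 / 0.284262421 ≈ 366.09.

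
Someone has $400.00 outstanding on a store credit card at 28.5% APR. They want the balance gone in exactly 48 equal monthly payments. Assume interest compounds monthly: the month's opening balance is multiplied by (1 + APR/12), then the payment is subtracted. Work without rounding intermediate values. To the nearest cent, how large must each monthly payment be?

$14.06

Monthly rate r = 28.5%/12 = 2.375% = 0.02375.
Level-payment amortization: P = B₀·r / (1 − (1+r)^(−n)) = 400.00·0.02375 / (1 − 1.02375^(−48)).
Denominator 1 − (1+r)^(−48) = 0.675890254.
P = 9.5 / 0.675890254 ≈ 14.06.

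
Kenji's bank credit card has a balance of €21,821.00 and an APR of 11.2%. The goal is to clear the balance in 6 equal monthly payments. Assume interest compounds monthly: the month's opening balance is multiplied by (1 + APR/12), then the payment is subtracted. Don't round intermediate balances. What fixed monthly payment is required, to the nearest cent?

Monthly rate r = 11.2%/12 = 0.933333% = 0.00933333.
Level-payment amortization: P = B₀·r / (1 − (1+r)^(−n)) = 21821.00·0.00933333 / (1 − 1.00933^(−6)).
Denominator 1 − (1+r)^(−6) = 0.0542152582.
P = 203.663 / 0.0542152582 ≈ 3756.56.

€3,756.56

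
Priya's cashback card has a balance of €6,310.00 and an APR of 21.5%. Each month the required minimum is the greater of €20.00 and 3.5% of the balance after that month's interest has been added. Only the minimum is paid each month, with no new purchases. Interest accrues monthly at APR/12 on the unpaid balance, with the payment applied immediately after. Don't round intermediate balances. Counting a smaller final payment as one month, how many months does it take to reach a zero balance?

Monthly rate r = 21.5%/12 = 1.79167% = 0.0179167.
While 3.5% of the post-interest balance exceeds €20.00, each month B ← (B·(1+r))·(1 − 0.035), i.e. B shrinks by the factor (1+r)·0.965 = 0.98229.
This holds for months 1–136. Entering month 137 the balance is €555.40; 3.5% of the post-interest balance is now below €20.00, so the flat €20.00 minimum applies from here.
From month 137 a fixed €20.00 at rate r clears €555.40 in 39 more payments. Total: 136 + 39 = 175 months.

175 months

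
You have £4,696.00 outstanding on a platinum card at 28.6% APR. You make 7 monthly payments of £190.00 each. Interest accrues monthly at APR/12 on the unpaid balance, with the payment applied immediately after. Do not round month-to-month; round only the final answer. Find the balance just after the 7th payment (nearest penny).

£4,108.78

Monthly rate r = 28.6%/12 = 2.38333% = 0.0238333.
Each month: B ← B·(1+r) − £190.00.
Month 1: interest £111.92; balance after payment £4,617.92.
Month 2: interest £110.06; balance after payment £4,537.98.
Month 3: interest £108.16; balance after payment £4,456.14.
Month 4: interest £106.20; balance after payment £4,372.34.
Month 5: interest £104.21; balance after payment £4,286.55.
Month 6: interest £102.16; balance after payment £4,198.71.
Month 7: interest £100.07; balance after payment £4,108.78.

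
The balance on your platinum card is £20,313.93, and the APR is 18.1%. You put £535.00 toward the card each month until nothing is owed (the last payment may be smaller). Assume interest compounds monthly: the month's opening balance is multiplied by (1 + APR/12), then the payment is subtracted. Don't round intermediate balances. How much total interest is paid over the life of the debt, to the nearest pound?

Monthly rate r = 18.1%/12 = 1.50833% = 0.0150833.
Payoff takes n = ⌈−ln(1 − rB₀/P)/ln(1+r)⌉ = ⌈56.798⌉ = 57 payments; the last is £427.37.
Total paid = 56·£535.00 + £427.37 = £30,387.37.
Total interest = total paid − principal = £30,387.37 − £20,313.93 = £10,073.44.

£10,073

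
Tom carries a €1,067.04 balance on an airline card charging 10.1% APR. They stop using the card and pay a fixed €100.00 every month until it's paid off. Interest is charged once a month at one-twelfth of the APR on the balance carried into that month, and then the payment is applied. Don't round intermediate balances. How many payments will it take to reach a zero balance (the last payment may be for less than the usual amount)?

Monthly rate r = 10.1%/12 = 0.841667% = 0.00841667.
Recurrence: B ← B·(1+r) − €100.00.
Month 1: interest €8.98; balance after payment €976.02.
Month 2: interest €8.21; balance after payment €884.24.
Closed form: n = −ln(1 − rB₀/P)/ln(1+r) = −ln(0.91019)/ln(1.00842) ≈ 11.227, so the balance reaches zero during payment 12.

12 months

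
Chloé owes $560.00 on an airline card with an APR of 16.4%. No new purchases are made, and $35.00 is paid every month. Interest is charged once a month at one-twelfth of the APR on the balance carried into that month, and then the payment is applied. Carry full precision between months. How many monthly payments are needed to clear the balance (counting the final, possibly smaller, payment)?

Monthly rate r = 16.4%/12 = 1.36667% = 0.0136667.
Recurrence: B ← B·(1+r) − $35.00.
Month 1: interest $7.65; balance after payment $532.65.
Month 2: interest $7.28; balance after payment $504.93.
Closed form: n = −ln(1 − rB₀/P)/ln(1+r) = −ln(0.78133)/ln(1.01367) ≈ 18.178, so the balance reaches zero during payment 19.

19 payments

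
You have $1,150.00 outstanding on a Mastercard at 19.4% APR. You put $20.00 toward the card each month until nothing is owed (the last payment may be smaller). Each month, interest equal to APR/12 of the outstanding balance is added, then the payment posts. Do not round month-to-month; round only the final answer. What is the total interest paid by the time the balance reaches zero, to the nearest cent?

$2,158.97

Monthly rate r = 19.4%/12 = 1.61667% = 0.0161667.
Payoff takes n = ⌈−ln(1 − rB₀/P)/ln(1+r)⌉ = ⌈165.446⌉ = 166 payments; the last is $8.97.
Total paid = 165·$20.00 + $8.97 = $3,308.97.
Total interest = total paid − principal = $3,308.97 − $1,150.00 = $2,158.97.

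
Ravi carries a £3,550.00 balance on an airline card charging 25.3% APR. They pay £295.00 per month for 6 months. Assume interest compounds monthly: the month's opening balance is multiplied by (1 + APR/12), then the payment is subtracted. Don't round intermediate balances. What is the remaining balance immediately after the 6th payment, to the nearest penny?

Monthly rate r = 25.3%/12 = 2.10833% = 0.0210833.
Each month: B ← B·(1+r) − £295.00.
Month 1: interest £74.85; balance after payment £3,329.85.
Month 2: interest £70.20; balance after payment £3,105.05.
Month 3: interest £65.46; balance after payment £2,875.51.
Month 4: interest £60.63; balance after payment £2,641.14.
Month 5: interest £55.68; balance after payment £2,401.82.
Month 6: interest £50.64; balance after payment £2,157.46.

£2,157.46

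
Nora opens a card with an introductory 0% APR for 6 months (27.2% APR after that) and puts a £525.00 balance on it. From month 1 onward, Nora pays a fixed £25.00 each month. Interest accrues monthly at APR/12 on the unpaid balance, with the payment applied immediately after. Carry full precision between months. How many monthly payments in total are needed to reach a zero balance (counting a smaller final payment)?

25 payments

Promo months 1–6 at r₀ = 0%/12 = 0; months 7+ at r₁ = 27.2%/12 = 0.0226667.
After month 6 (no interest yet): B = £525.00 − 6·£25.00 = £375.00.
Then at r₁ with £25.00/mo: n₂ = −ln(1 − r₁·B/P)/ln(1+r₁) ≈ 18.54 → 19 more payments.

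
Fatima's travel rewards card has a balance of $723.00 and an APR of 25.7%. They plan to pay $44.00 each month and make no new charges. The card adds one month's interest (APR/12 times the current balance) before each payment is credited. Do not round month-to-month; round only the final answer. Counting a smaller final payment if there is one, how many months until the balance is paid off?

21 months

Monthly rate r = 25.7%/12 = 2.14167% = 0.0214167.
Recurrence: B ← B·(1+r) − $44.00.
Month 1: interest $15.48; balance after payment $694.48.
Month 2: interest $14.87; balance after payment $665.36.
Closed form: n = −ln(1 − rB₀/P)/ln(1+r) = −ln(0.64809)/ln(1.02142) ≈ 20.468, so the balance reaches zero during payment 21.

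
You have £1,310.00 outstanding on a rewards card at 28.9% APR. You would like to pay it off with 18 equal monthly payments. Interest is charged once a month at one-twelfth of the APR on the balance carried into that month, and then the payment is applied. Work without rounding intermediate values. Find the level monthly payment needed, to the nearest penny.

£90.55

Monthly rate r = 28.9%/12 = 2.40833% = 0.0240833.
Level-payment amortization: P = B₀·r / (1 − (1+r)^(−n)) = 1310.00·0.0240833 / (1 − 1.02408^(−18)).
Denominator 1 − (1+r)^(−18) = 0.34842467.
P = 31.5492 / 0.34842467 ≈ 90.55.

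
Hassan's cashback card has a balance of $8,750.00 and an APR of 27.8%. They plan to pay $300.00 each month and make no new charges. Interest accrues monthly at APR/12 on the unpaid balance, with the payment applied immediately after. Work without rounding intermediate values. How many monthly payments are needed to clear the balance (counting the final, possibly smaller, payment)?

50 months

Monthly rate r = 27.8%/12 = 2.31667% = 0.0231667.
Recurrence: B ← B·(1+r) − $300.00.
Month 1: interest $202.71; balance after payment $8,652.71.
Month 2: interest $200.45; balance after payment $8,553.16.
Closed form: n = −ln(1 − rB₀/P)/ln(1+r) = −ln(0.32431)/ln(1.02317) ≈ 49.168, so the balance reaches zero during payment 50.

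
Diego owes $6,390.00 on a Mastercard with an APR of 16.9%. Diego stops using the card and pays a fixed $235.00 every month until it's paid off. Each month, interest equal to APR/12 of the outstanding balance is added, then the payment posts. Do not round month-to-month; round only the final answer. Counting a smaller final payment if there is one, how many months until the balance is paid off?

Monthly rate r = 16.9%/12 = 1.40833% = 0.0140833.
Recurrence: B ← B·(1+r) − $235.00.
Month 1: interest $89.99; balance after payment $6,244.99.
Month 2: interest $87.95; balance after payment $6,097.94.
Closed form: n = −ln(1 − rB₀/P)/ln(1+r) = −ln(0.61705)/ln(1.01408) ≈ 34.522, so the balance reaches zero during payment 35.

35 months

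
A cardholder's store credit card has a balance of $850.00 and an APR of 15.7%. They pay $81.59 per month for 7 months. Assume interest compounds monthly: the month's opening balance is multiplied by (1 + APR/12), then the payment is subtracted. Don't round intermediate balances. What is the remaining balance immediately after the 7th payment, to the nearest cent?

Monthly rate r = 15.7%/12 = 1.30833% = 0.0130833.
Each month: B ← B·(1+r) − $81.59.
Month 1: interest $11.12; balance after payment $779.53.
Month 2: interest $10.20; balance after payment $708.14.
Month 3: interest $9.26; balance after payment $635.81.
Month 4: interest $8.32; balance after payment $562.54.
Month 5: interest $7.36; balance after payment $488.31.
Month 6: interest $6.39; balance after payment $413.11.
Month 7: interest $5.40; balance after payment $336.93.

$336.93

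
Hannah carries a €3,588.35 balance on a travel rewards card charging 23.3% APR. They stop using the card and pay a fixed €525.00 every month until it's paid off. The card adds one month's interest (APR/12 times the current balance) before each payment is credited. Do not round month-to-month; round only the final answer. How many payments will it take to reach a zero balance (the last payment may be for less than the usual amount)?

Monthly rate r = 23.3%/12 = 1.94167% = 0.0194167.
Recurrence: B ← B·(1+r) − €525.00.
Month 1: interest €69.67; balance after payment €3,133.02.
Month 2: interest €60.83; balance after payment €2,668.86.
Closed form: n = −ln(1 − rB₀/P)/ln(1+r) = −ln(0.86729)/ln(1.01942) ≈ 7.404, so the balance reaches zero during payment 8.

8 payments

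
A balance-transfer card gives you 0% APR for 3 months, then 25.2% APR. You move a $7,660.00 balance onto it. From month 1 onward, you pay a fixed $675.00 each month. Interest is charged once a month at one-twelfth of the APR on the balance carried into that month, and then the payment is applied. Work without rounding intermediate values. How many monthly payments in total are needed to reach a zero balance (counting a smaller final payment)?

Promo months 1–3 at r₀ = 0%/12 = 0; months 4+ at r₁ = 25.2%/12 = 0.021.
After month 3 (no interest yet): B = $7,660.00 − 3·$675.00 = $5,635.00.
Then at r₁ with $675.00/mo: n₂ = −ln(1 − r₁·B/P)/ln(1+r₁) ≈ 9.27 → 10 more payments.

13 payments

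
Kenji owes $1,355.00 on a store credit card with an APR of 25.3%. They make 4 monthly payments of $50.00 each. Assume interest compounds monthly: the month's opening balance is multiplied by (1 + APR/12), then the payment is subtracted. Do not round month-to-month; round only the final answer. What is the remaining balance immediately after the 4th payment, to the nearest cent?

$1,266.52

Monthly rate r = 25.3%/12 = 2.10833% = 0.0210833.
Each month: B ← B·(1+r) − $50.00.
Month 1: interest $28.57; balance after payment $1,333.57.
Month 2: interest $28.12; balance after payment $1,311.68.
Month 3: interest $27.65; balance after payment $1,289.34.
Month 4: interest $27.18; balance after payment $1,266.52.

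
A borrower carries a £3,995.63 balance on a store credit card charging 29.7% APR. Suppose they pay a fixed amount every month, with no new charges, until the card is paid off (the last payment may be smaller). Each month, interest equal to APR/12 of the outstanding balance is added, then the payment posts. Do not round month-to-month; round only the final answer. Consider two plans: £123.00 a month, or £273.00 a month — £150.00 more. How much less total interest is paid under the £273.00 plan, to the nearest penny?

Monthly rate r = 29.7%/12 = 2.475% = 0.02475.
At £123.00/mo: n = ⌈−ln(1 − rB₀/P)/ln(1+r)⌉ = 67 payments (last £80.94); total interest = total paid − £3,995.63 = £4,203.31.
At £273.00/mo: 19 payments (last £109.32); total interest £1,027.69.
Interest saved = £4,203.31 − £1,027.69 = £3,175.62.

£3,175.62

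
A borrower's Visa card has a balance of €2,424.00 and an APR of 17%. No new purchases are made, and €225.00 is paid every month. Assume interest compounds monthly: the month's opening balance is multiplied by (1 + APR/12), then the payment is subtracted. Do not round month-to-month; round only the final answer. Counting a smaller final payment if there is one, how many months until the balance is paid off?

Monthly rate r = 17%/12 = 1.41667% = 0.0141667.
Recurrence: B ← B·(1+r) − €225.00.
Month 1: interest €34.34; balance after payment €2,233.34.
Month 2: interest €31.64; balance after payment €2,039.98.
Closed form: n = −ln(1 − rB₀/P)/ln(1+r) = −ln(0.84738)/ln(1.01417) ≈ 11.773, so the balance reaches zero during payment 12.

12 months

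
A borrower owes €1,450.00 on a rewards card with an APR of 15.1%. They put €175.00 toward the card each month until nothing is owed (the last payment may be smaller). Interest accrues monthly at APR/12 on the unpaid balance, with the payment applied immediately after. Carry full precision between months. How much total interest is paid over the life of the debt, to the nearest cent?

€91.08

Monthly rate r = 15.1%/12 = 1.25833% = 0.0125833.
Payoff takes n = ⌈−ln(1 − rB₀/P)/ln(1+r)⌉ = ⌈8.805⌉ = 9 payments; the last is €141.08.
Total paid = 8·€175.00 + €141.08 = €1,541.08.
Total interest = total paid − principal = €1,541.08 − €1,450.00 = €91.08.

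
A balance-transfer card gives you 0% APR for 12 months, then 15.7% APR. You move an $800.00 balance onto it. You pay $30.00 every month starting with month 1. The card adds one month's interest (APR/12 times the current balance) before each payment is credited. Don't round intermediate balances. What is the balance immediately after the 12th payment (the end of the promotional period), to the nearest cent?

$440.00

Promo months 1–12 at r₀ = 0%/12 = 0; months 13+ at r₁ = 15.7%/12 = 0.0130833.
After month 12 (no interest yet): B = $800.00 − 12·$30.00 = $440.00.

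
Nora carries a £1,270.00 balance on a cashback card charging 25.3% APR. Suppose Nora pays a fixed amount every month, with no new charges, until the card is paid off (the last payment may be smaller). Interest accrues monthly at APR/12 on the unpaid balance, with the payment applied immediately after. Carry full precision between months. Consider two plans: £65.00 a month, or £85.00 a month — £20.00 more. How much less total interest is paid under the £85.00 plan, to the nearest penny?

Monthly rate r = 25.3%/12 = 2.10833% = 0.0210833.
At £65.00/mo: n = ⌈−ln(1 − rB₀/P)/ln(1+r)⌉ = 26 payments (last £29.19); total interest = total paid − £1,270.00 = £384.19.
At £85.00/mo: 19 payments (last £11.49); total interest £271.49.
Interest saved = £384.19 − £271.49 = £112.70.

£112.70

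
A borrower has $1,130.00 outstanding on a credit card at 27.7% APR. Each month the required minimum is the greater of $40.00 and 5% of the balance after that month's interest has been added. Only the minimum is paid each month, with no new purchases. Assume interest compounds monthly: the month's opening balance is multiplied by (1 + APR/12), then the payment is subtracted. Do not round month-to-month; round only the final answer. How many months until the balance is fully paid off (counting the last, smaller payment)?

40 months

Monthly rate r = 27.7%/12 = 2.30833% = 0.0230833.
While 5% of the post-interest balance exceeds $40.00, each month B ← (B·(1+r))·(1 − 0.05), i.e. B shrinks by the factor (1+r)·0.95 = 0.97193.
This holds for months 1–13. Entering month 14 the balance is $780.42; 5% of the post-interest balance is now below $40.00, so the flat $40.00 minimum applies from here.
From month 14 a fixed $40.00 at rate r clears $780.42 in 27 more payments. Total: 13 + 27 = 40 months.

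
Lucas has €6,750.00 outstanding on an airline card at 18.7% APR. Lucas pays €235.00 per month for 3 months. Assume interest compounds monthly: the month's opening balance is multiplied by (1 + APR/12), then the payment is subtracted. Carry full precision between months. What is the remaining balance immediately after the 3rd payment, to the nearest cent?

Monthly rate r = 18.7%/12 = 1.55833% = 0.0155833.
Each month: B ← B·(1+r) − €235.00.
Month 1: interest €105.19; balance after payment €6,620.19.
Month 2: interest €103.16; balance after payment €6,488.35.
Month 3: interest €101.11; balance after payment €6,354.46.

€6,354.46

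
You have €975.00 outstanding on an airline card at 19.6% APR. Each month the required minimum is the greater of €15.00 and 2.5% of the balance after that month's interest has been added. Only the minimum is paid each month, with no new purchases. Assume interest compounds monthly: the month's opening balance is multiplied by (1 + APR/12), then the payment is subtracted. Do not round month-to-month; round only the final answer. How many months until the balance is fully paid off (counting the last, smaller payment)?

119 months

Monthly rate r = 19.6%/12 = 1.63333% = 0.0163333.
While 2.5% of the post-interest balance exceeds €15.00, each month B ← (B·(1+r))·(1 − 0.025), i.e. B shrinks by the factor (1+r)·0.975 = 0.99092.
This holds for months 1–56. Entering month 57 the balance is €585.18; 2.5% of the post-interest balance is now below €15.00, so the flat €15.00 minimum applies from here.
From month 57 a fixed €15.00 at rate r clears €585.18 in 63 more payments. Total: 56 + 63 = 119 months.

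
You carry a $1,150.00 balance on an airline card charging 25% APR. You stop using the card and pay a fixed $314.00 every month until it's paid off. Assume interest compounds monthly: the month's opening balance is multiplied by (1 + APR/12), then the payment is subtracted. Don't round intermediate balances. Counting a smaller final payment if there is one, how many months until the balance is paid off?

4 payments

Monthly rate r = 25%/12 = 2.08333% = 0.0208333.
Recurrence: B ← B·(1+r) − $314.00.
Month 1: interest $23.96; balance after payment $859.96.
Month 2: interest $17.92; balance after payment $563.87.
Month 3: interest $11.75; balance after payment $261.62.
Month 4: interest $5.45; balance after payment $0.00.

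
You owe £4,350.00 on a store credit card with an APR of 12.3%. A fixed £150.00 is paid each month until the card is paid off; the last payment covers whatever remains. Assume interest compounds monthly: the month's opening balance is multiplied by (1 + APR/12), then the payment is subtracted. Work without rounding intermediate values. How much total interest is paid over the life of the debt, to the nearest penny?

Monthly rate r = 12.3%/12 = 1.025% = 0.01025.
Payoff takes n = ⌈−ln(1 − rB₀/P)/ln(1+r)⌉ = ⌈34.591⌉ = 35 payments; the last is £88.85.
Total paid = 34·£150.00 + £88.85 = £5,188.85.
Total interest = total paid − principal = £5,188.85 − £4,350.00 = £838.85.

£838.85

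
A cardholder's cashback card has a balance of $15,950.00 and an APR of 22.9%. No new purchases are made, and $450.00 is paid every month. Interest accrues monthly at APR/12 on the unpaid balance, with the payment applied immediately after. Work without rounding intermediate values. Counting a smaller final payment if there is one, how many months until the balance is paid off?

Monthly rate r = 22.9%/12 = 1.90833% = 0.0190833.
Recurrence: B ← B·(1+r) − $450.00.
Month 1: interest $304.38; balance after payment $15,804.38.
Month 2: interest $301.60; balance after payment $15,655.98.
Closed form: n = −ln(1 − rB₀/P)/ln(1+r) = −ln(0.3236)/ln(1.01908) ≈ 59.684, so the balance reaches zero during payment 60.

60 payments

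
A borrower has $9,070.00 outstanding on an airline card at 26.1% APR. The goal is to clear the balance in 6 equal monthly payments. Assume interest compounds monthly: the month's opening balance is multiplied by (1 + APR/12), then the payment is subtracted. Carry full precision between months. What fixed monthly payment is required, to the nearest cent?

Monthly rate r = 26.1%/12 = 2.175% = 0.02175.
Level-payment amortization: P = B₀·r / (1 − (1+r)^(−n)) = 9070.00·0.02175 / (1 − 1.02175^(−6)).
Denominator 1 − (1+r)^(−6) = 0.12111486.
P = 197.273 / 0.12111486 ≈ 1628.81.

$1,628.81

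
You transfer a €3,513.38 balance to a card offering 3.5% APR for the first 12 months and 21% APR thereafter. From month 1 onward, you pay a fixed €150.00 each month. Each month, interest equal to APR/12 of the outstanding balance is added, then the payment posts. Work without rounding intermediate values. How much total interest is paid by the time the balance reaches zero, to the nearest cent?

Promo months 1–12 at r₀ = 3.5%/12 = 0.00291667; months 13+ at r₁ = 21%/12 = 0.0175.
After month 12: iterate B ← B·(1+r₀) − €150.00 for 12 months → €1,809.18.
Then at r₁ with €150.00/mo: n₂ = −ln(1 − r₁·B/P)/ln(1+r₁) ≈ 13.67 → 14 more payments.
Total paid = 25·€150.00 + €100.13 = €3,850.13; interest = €3,850.13 − €3,513.38 = €336.75.

€336.75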